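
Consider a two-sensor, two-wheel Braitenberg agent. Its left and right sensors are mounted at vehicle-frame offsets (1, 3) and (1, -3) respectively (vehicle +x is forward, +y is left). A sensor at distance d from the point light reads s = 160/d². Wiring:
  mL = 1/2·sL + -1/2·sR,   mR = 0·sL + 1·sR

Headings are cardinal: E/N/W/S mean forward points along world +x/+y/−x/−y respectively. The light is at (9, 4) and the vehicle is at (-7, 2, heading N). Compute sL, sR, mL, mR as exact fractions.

left sensor world pos  = (-10, 3); dL² = 362
right sensor world pos = (-4, 3); dR² = 170
sL = 160/362 = 80/181
sR = 160/170 = 16/17
mL = 1/2·sL + -1/2·sR = -768/3077
mR = 0·sL + 1·sR = 16/17

80/181 16/17 -768/3077 16/17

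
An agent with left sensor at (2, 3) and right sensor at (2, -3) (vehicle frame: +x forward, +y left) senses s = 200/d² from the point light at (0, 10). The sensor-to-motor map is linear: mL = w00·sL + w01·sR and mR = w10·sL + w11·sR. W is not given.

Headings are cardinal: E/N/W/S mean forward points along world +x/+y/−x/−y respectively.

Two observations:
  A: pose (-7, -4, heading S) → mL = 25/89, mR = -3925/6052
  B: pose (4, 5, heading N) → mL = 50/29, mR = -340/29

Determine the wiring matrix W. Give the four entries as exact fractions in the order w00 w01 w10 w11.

0 1/2 -1/2 -1/2

obs A: pose=(-7,-4,S) → sL=25/34, sR=50/89, mL=25/89, mR=-3925/6052
obs B: pose=(4,5,N) → sL=20, sR=100/29, mL=50/29, mR=-340/29
sensor matrix S = [[25/34, 50/89], [20, 100/29]]; det S = -381750/43877
solve [mL_A; mL_B] = S·[w00; w01] and [mR_A; mR_B] = S·[w10; w11]:
  w00 = 0, w01 = 1/2, w10 = -1/2, w11 = -1/2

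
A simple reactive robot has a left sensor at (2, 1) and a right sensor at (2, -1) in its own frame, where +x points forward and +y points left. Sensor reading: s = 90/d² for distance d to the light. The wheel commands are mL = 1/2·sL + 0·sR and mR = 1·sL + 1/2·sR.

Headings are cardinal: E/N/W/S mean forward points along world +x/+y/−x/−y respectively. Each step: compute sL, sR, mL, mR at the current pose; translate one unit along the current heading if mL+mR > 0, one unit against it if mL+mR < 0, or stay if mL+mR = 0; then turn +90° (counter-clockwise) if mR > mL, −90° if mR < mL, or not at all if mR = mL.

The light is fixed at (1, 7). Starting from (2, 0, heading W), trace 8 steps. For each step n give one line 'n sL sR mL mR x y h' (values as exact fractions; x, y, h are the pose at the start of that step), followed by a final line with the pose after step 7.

n=0: pose=(2,0,W); sL=18/13, sR=90/37; mL=9/13, mR=1251/481; mL+mR=1584/481 → advance +1; mR−mL=918/481 → turn +1·90°
n=1: pose=(1,0,S); sL=45/41, sR=45/41; mL=45/82, mR=135/82; mL+mR=90/41 → advance +1; mR−mL=45/41 → turn +1·90°
n=2: pose=(1,-1,E); sL=90/53, sR=18/17; mL=45/53, mR=2007/901; mL+mR=2772/901 → advance +1; mR−mL=1242/901 → turn +1·90°
n=3: pose=(2,-1,N); sL=5/2, sR=9/4; mL=5/4, mR=29/8; mL+mR=39/8 → advance +1; mR−mL=19/8 → turn +1·90°
n=4: pose=(2,0,W); sL=18/13, sR=90/37; mL=9/13, mR=1251/481; mL+mR=1584/481 → advance +1; mR−mL=918/481 → turn +1·90°
n=5: pose=(1,0,S); sL=45/41, sR=45/41; mL=45/82, mR=135/82; mL+mR=90/41 → advance +1; mR−mL=45/41 → turn +1·90°
n=6: pose=(1,-1,E); sL=90/53, sR=18/17; mL=45/53, mR=2007/901; mL+mR=2772/901 → advance +1; mR−mL=1242/901 → turn +1·90°
n=7: pose=(2,-1,N); sL=5/2, sR=9/4; mL=5/4, mR=29/8; mL+mR=39/8 → advance +1; mR−mL=19/8 → turn +1·90°

0 18/13 90/37 9/13 1251/481 2 0 W
1 45/41 45/41 45/82 135/82 1 0 S
2 90/53 18/17 45/53 2007/901 1 -1 E
3 5/2 9/4 5/4 29/8 2 -1 N
4 18/13 90/37 9/13 1251/481 2 0 W
5 45/41 45/41 45/82 135/82 1 0 S
6 90/53 18/17 45/53 2007/901 1 -1 E
7 5/2 9/4 5/4 29/8 2 -1 N
final 2 0 W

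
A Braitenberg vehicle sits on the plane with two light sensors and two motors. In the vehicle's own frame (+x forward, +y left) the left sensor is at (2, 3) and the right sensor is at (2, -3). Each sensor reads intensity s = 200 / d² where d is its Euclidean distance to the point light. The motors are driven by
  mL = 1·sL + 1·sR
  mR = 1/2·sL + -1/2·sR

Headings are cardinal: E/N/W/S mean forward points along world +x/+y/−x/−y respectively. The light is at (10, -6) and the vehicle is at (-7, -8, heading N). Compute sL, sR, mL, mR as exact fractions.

1/2 50/49 149/98 -51/196

left sensor world pos  = (-10, -6); dL² = 400
right sensor world pos = (-4, -6); dR² = 196
sL = 200/400 = 1/2
sR = 200/196 = 50/49
mL = 1·sL + 1·sR = 149/98
mR = 1/2·sL + -1/2·sR = -51/196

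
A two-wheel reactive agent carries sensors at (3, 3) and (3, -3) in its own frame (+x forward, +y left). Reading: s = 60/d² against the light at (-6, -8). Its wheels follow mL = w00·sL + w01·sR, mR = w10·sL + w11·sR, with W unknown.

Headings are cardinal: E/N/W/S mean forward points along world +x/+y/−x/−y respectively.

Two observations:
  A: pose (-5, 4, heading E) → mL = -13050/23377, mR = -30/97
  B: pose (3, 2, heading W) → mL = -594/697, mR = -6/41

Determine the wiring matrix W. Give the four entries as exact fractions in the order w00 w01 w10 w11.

-1 -1/2 0 -1/2

obs A: pose=(-5,4,E) → sL=60/241, sR=60/97, mL=-13050/23377, mR=-30/97
obs B: pose=(3,2,W) → sL=12/17, sR=12/41, mL=-594/697, mR=-6/41
sensor matrix S = [[60/241, 60/97], [12/17, 12/41]]; det S = -5927040/16293769
solve [mL_A; mL_B] = S·[w00; w01] and [mR_A; mR_B] = S·[w10; w11]:
  w00 = -1, w01 = -1/2, w10 = 0, w11 = -1/2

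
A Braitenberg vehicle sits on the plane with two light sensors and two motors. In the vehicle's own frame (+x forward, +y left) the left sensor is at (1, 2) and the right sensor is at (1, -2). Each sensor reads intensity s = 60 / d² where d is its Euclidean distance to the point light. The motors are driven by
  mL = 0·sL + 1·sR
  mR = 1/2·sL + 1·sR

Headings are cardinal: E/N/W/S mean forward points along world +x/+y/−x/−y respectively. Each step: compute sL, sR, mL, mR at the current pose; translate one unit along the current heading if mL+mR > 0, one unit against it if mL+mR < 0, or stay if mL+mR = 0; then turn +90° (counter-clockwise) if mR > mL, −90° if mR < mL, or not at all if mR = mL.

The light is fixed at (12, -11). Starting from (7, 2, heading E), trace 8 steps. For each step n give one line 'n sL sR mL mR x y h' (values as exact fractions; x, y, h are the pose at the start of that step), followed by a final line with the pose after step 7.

n=0: pose=(7,2,E); sL=60/241, sR=60/137; mL=60/137, mR=18570/33017; mL+mR=33030/33017 → advance +1; mR−mL=30/241 → turn +1·90°
n=1: pose=(8,2,N); sL=15/58, sR=3/10; mL=3/10, mR=249/580; mL+mR=423/580 → advance +1; mR−mL=15/116 → turn +1·90°
n=2: pose=(8,3,W); sL=60/169, sR=60/281; mL=60/281, mR=18570/47489; mL+mR=28710/47489 → advance +1; mR−mL=30/169 → turn +1·90°
n=3: pose=(7,3,S); sL=30/89, sR=30/109; mL=30/109, mR=4305/9701; mL+mR=6975/9701 → advance +1; mR−mL=15/89 → turn +1·90°
n=4: pose=(7,2,E); sL=60/241, sR=60/137; mL=60/137, mR=18570/33017; mL+mR=33030/33017 → advance +1; mR−mL=30/241 → turn +1·90°
n=5: pose=(8,2,N); sL=15/58, sR=3/10; mL=3/10, mR=249/580; mL+mR=423/580 → advance +1; mR−mL=15/116 → turn +1·90°
n=6: pose=(8,3,W); sL=60/169, sR=60/281; mL=60/281, mR=18570/47489; mL+mR=28710/47489 → advance +1; mR−mL=30/169 → turn +1·90°
n=7: pose=(7,3,S); sL=30/89, sR=30/109; mL=30/109, mR=4305/9701; mL+mR=6975/9701 → advance +1; mR−mL=15/89 → turn +1·90°

0 60/241 60/137 60/137 18570/33017 7 2 E
1 15/58 3/10 3/10 249/580 8 2 N
2 60/169 60/281 60/281 18570/47489 8 3 W
3 30/89 30/109 30/109 4305/9701 7 3 S
4 60/241 60/137 60/137 18570/33017 7 2 E
5 15/58 3/10 3/10 249/580 8 2 N
6 60/169 60/281 60/281 18570/47489 8 3 W
7 30/89 30/109 30/109 4305/9701 7 3 S
final 7 2 E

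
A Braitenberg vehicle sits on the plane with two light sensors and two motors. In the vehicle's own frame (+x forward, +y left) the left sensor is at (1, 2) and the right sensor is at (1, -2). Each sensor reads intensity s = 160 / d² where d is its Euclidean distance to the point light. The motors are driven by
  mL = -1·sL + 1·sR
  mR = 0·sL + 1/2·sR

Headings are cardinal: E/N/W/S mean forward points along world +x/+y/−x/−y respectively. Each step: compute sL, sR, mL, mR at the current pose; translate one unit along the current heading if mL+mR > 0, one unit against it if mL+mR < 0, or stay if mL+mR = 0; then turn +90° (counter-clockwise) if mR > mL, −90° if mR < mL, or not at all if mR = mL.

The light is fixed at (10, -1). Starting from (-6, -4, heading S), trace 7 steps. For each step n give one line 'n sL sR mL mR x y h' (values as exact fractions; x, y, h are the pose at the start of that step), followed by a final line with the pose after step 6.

n=0: pose=(-6,-4,S); sL=40/53, sR=8/17; mL=-256/901, mR=4/17; mL+mR=-44/901 → advance -1; mR−mL=468/901 → turn +1·90°
n=1: pose=(-6,-3,E); sL=32/45, sR=160/241; mL=-512/10845, mR=80/241; mL+mR=3088/10845 → advance +1; mR−mL=4112/10845 → turn +1·90°
n=2: pose=(-5,-3,N); sL=16/29, sR=16/17; mL=192/493, mR=8/17; mL+mR=424/493 → advance +1; mR−mL=40/493 → turn +1·90°
n=3: pose=(-5,-2,W); sL=32/53, sR=160/257; mL=256/13621, mR=80/257; mL+mR=4496/13621 → advance +1; mR−mL=3984/13621 → turn +1·90°
n=4: pose=(-6,-2,S); sL=4/5, sR=20/41; mL=-64/205, mR=10/41; mL+mR=-14/205 → advance -1; mR−mL=114/205 → turn +1·90°
n=5: pose=(-6,-1,E); sL=160/229, sR=160/229; mL=0, mR=80/229; mL+mR=80/229 → advance +1; mR−mL=80/229 → turn +1·90°
n=6: pose=(-5,-1,N); sL=16/29, sR=16/17; mL=192/493, mR=8/17; mL+mR=424/493 → advance +1; mR−mL=40/493 → turn +1·90°

0 40/53 8/17 -256/901 4/17 -6 -4 S
1 32/45 160/241 -512/10845 80/241 -6 -3 E
2 16/29 16/17 192/493 8/17 -5 -3 N
3 32/53 160/257 256/13621 80/257 -5 -2 W
4 4/5 20/41 -64/205 10/41 -6 -2 S
5 160/229 160/229 0 80/229 -6 -1 E
6 16/29 16/17 192/493 8/17 -5 -1 N
final -5 0 W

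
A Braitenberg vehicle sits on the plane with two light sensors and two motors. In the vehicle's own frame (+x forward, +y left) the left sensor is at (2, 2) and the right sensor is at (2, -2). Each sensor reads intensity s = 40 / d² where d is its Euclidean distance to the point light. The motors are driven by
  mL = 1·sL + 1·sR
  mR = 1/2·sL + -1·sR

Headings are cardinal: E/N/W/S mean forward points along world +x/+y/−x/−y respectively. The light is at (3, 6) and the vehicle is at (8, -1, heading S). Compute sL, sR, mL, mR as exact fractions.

left sensor world pos  = (10, -3); dL² = 130
right sensor world pos = (6, -3); dR² = 90
sL = 40/130 = 4/13
sR = 40/90 = 4/9
mL = 1·sL + 1·sR = 88/117
mR = 1/2·sL + -1·sR = -34/117

4/13 4/9 88/117 -34/117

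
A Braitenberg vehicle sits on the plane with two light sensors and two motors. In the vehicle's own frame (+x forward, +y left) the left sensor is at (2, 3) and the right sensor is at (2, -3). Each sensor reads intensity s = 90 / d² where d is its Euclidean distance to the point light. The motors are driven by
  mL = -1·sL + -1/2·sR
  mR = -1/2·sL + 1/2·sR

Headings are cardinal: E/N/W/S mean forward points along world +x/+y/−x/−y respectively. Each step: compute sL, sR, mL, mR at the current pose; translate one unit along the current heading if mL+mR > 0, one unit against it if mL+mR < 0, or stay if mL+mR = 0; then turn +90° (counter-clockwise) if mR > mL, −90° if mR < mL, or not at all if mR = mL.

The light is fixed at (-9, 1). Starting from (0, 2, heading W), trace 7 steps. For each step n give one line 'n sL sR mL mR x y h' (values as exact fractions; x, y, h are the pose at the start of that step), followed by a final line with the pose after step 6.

n=0: pose=(0,2,W); sL=90/53, sR=18/13; mL=-1647/689, mR=-108/689; mL+mR=-135/53 → advance -1; mR−mL=1539/689 → turn +1·90°
n=1: pose=(1,2,S); sL=9/17, sR=9/5; mL=-243/170, mR=54/85; mL+mR=-27/34 → advance -1; mR−mL=351/170 → turn +1·90°
n=2: pose=(1,3,E); sL=90/169, sR=18/29; mL=-4131/4901, mR=216/4901; mL+mR=-135/169 → advance -1; mR−mL=4347/4901 → turn +1·90°
n=3: pose=(0,3,N); sL=45/26, sR=9/16; mL=-837/416, mR=-243/416; mL+mR=-135/52 → advance -1; mR−mL=297/208 → turn +1·90°
n=4: pose=(0,2,W); sL=90/53, sR=18/13; mL=-1647/689, mR=-108/689; mL+mR=-135/53 → advance -1; mR−mL=1539/689 → turn +1·90°
n=5: pose=(1,2,S); sL=9/17, sR=9/5; mL=-243/170, mR=54/85; mL+mR=-27/34 → advance -1; mR−mL=351/170 → turn +1·90°
n=6: pose=(1,3,E); sL=90/169, sR=18/29; mL=-4131/4901, mR=216/4901; mL+mR=-135/169 → advance -1; mR−mL=4347/4901 → turn +1·90°

0 90/53 18/13 -1647/689 -108/689 0 2 W
1 9/17 9/5 -243/170 54/85 1 2 S
2 90/169 18/29 -4131/4901 216/4901 1 3 E
3 45/26 9/16 -837/416 -243/416 0 3 N
4 90/53 18/13 -1647/689 -108/689 0 2 W
5 9/17 9/5 -243/170 54/85 1 2 S
6 90/169 18/29 -4131/4901 216/4901 1 3 E
final 0 3 N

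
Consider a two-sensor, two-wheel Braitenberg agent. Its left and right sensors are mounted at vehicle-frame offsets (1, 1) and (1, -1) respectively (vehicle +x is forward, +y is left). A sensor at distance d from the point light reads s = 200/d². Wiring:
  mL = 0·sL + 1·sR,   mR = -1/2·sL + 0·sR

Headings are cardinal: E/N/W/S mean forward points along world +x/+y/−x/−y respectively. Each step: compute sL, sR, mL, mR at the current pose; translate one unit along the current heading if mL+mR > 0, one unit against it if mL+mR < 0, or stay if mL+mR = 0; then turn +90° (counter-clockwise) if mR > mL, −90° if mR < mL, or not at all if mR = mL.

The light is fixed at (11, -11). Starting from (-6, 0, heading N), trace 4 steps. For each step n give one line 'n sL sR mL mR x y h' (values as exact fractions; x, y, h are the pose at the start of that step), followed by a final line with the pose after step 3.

0 50/117 1/2 1/2 -25/117 -6 0 N
1 8/17 200/377 200/377 -4/17 -6 1 E
2 100/173 20/41 20/41 -50/173 -5 1 S
3 200/389 200/433 200/433 -100/389 -5 0 W
final -6 0 N

n=0: pose=(-6,0,N); sL=50/117, sR=1/2; mL=1/2, mR=-25/117; mL+mR=67/234 → advance +1; mR−mL=-167/234 → turn -1·90°
n=1: pose=(-6,1,E); sL=8/17, sR=200/377; mL=200/377, mR=-4/17; mL+mR=1892/6409 → advance +1; mR−mL=-4908/6409 → turn -1·90°
n=2: pose=(-5,1,S); sL=100/173, sR=20/41; mL=20/41, mR=-50/173; mL+mR=1410/7093 → advance +1; mR−mL=-5510/7093 → turn -1·90°
n=3: pose=(-5,0,W); sL=200/389, sR=200/433; mL=200/433, mR=-100/389; mL+mR=34500/168437 → advance +1; mR−mL=-121100/168437 → turn -1·90°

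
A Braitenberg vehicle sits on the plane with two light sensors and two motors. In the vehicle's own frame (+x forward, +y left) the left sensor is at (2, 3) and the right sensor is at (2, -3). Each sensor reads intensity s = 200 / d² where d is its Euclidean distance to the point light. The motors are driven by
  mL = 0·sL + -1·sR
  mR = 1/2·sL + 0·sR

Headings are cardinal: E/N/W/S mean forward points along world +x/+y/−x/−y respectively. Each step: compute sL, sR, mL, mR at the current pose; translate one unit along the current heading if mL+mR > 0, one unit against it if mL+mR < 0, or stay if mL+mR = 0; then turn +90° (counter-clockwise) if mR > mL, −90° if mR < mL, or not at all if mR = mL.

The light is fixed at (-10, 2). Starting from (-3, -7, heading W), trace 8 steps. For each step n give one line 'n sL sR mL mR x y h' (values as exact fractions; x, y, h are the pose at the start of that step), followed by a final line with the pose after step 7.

0 200/169 200/61 -200/61 100/169 -3 -7 W
1 100/121 100/73 -100/73 50/121 -2 -7 S
2 8/5 200/221 -200/221 4/5 -2 -6 E
3 50/13 25/17 -25/17 25/13 -3 -6 N
4 8/5 200/41 -200/41 4/5 -3 -5 W
5 100/101 100/53 -100/53 50/101 -2 -5 S
6 200/109 200/181 -200/181 100/109 -2 -4 E
7 25/4 50/29 -50/29 25/8 -3 -4 N
final -3 -3 W

n=0: pose=(-3,-7,W); sL=200/169, sR=200/61; mL=-200/61, mR=100/169; mL+mR=-27700/10309 → advance -1; mR−mL=39900/10309 → turn +1·90°
n=1: pose=(-2,-7,S); sL=100/121, sR=100/73; mL=-100/73, mR=50/121; mL+mR=-8450/8833 → advance -1; mR−mL=15750/8833 → turn +1·90°
n=2: pose=(-2,-6,E); sL=8/5, sR=200/221; mL=-200/221, mR=4/5; mL+mR=-116/1105 → advance -1; mR−mL=1884/1105 → turn +1·90°
n=3: pose=(-3,-6,N); sL=50/13, sR=25/17; mL=-25/17, mR=25/13; mL+mR=100/221 → advance +1; mR−mL=750/221 → turn +1·90°
n=4: pose=(-3,-5,W); sL=8/5, sR=200/41; mL=-200/41, mR=4/5; mL+mR=-836/205 → advance -1; mR−mL=1164/205 → turn +1·90°
n=5: pose=(-2,-5,S); sL=100/101, sR=100/53; mL=-100/53, mR=50/101; mL+mR=-7450/5353 → advance -1; mR−mL=12750/5353 → turn +1·90°
n=6: pose=(-2,-4,E); sL=200/109, sR=200/181; mL=-200/181, mR=100/109; mL+mR=-3700/19729 → advance -1; mR−mL=39900/19729 → turn +1·90°
n=7: pose=(-3,-4,N); sL=25/4, sR=50/29; mL=-50/29, mR=25/8; mL+mR=325/232 → advance +1; mR−mL=1125/232 → turn +1·90°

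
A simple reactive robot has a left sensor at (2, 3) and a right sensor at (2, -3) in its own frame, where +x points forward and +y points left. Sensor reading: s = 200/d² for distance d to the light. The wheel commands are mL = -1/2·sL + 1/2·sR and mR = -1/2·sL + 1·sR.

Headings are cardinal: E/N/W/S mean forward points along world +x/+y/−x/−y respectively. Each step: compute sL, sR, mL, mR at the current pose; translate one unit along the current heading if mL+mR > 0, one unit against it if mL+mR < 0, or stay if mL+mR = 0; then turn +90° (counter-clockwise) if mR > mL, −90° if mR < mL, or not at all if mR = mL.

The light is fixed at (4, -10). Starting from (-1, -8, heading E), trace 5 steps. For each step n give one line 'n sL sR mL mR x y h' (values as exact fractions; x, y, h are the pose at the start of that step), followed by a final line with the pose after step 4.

0 100/17 20 120/17 290/17 -1 -8 E
1 40/13 200/17 960/221 2260/221 0 -8 N
2 50/9 25/9 -25/18 0 0 -7 W
3 200 200/37 -3600/37 -3500/37 1 -7 S
4 4 100 48 98 1 -6 E
final 2 -6 N

n=0: pose=(-1,-8,E); sL=100/17, sR=20; mL=120/17, mR=290/17; mL+mR=410/17 → advance +1; mR−mL=10 → turn +1·90°
n=1: pose=(0,-8,N); sL=40/13, sR=200/17; mL=960/221, mR=2260/221; mL+mR=3220/221 → advance +1; mR−mL=100/17 → turn +1·90°
n=2: pose=(0,-7,W); sL=50/9, sR=25/9; mL=-25/18, mR=0; mL+mR=-25/18 → advance -1; mR−mL=25/18 → turn +1·90°
n=3: pose=(1,-7,S); sL=200, sR=200/37; mL=-3600/37, mR=-3500/37; mL+mR=-7100/37 → advance -1; mR−mL=100/37 → turn +1·90°
n=4: pose=(1,-6,E); sL=4, sR=100; mL=48, mR=98; mL+mR=146 → advance +1; mR−mL=50 → turn +1·90°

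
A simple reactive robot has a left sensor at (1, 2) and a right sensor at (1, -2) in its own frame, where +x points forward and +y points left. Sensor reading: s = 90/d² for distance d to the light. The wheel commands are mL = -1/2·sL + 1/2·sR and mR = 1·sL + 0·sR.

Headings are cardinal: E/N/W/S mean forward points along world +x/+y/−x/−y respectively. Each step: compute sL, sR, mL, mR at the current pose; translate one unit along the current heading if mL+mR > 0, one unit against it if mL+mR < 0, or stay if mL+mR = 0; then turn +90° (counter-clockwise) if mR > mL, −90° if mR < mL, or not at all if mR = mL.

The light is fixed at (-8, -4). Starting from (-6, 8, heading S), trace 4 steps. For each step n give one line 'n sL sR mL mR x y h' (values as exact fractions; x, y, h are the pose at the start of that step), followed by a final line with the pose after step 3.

0 90/137 90/121 720/16577 90/137 -6 8 S
1 45/89 1 22/89 45/89 -6 7 E
2 18/29 90/169 -216/4901 18/29 -5 7 N
3 45/52 9/20 -27/130 45/52 -5 8 W
final -6 8 S

n=0: pose=(-6,8,S); sL=90/137, sR=90/121; mL=720/16577, mR=90/137; mL+mR=11610/16577 → advance +1; mR−mL=10170/16577 → turn +1·90°
n=1: pose=(-6,7,E); sL=45/89, sR=1; mL=22/89, mR=45/89; mL+mR=67/89 → advance +1; mR−mL=23/89 → turn +1·90°
n=2: pose=(-5,7,N); sL=18/29, sR=90/169; mL=-216/4901, mR=18/29; mL+mR=2826/4901 → advance +1; mR−mL=3258/4901 → turn +1·90°
n=3: pose=(-5,8,W); sL=45/52, sR=9/20; mL=-27/130, mR=45/52; mL+mR=171/260 → advance +1; mR−mL=279/260 → turn +1·90°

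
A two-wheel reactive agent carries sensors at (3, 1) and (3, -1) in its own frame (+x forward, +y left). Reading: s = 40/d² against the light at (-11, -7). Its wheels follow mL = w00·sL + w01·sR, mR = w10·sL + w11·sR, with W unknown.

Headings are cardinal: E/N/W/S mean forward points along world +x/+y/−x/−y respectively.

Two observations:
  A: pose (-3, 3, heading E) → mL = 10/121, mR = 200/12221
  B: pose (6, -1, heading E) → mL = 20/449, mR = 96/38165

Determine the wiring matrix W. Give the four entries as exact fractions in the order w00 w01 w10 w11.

obs A: pose=(-3,3,E) → sL=20/121, sR=20/101, mL=10/121, mR=200/12221
obs B: pose=(6,-1,E) → sL=40/449, sR=8/85, mL=20/449, mR=96/38165
sensor matrix S = [[20/121, 20/101], [40/449, 8/85]]; det S = -194432/93282893
solve [mL_A; mL_B] = S·[w00; w01] and [mR_A; mR_B] = S·[w10; w11]:
  w00 = 1/2, w01 = 0, w10 = -1/2, w11 = 1/2

1/2 0 -1/2 1/2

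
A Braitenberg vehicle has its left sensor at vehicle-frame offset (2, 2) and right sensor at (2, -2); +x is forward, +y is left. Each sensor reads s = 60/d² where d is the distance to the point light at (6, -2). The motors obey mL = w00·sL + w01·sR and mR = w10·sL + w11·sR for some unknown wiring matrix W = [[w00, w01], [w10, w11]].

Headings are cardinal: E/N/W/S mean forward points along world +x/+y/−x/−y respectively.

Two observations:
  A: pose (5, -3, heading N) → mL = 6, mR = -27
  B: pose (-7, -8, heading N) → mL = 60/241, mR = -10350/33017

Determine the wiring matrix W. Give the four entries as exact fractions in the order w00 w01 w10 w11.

1 0 1/2 -1

obs A: pose=(5,-3,N) → sL=6, sR=30, mL=6, mR=-27
obs B: pose=(-7,-8,N) → sL=60/241, sR=60/137, mL=60/241, mR=-10350/33017
sensor matrix S = [[6, 30], [60/241, 60/137]]; det S = -159840/33017
solve [mL_A; mL_B] = S·[w00; w01] and [mR_A; mR_B] = S·[w10; w11]:
  w00 = 1, w01 = 0, w10 = 1/2, w11 = -1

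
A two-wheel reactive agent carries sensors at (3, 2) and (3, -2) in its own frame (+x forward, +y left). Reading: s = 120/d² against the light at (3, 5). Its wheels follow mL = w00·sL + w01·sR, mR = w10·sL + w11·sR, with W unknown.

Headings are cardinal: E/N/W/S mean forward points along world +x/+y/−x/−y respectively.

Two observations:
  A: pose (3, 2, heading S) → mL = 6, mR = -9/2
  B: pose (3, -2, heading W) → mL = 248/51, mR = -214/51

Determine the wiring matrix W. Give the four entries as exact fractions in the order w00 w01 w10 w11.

obs A: pose=(3,2,S) → sL=3, sR=3, mL=6, mR=-9/2
obs B: pose=(3,-2,W) → sL=4/3, sR=60/17, mL=248/51, mR=-214/51
sensor matrix S = [[3, 3], [4/3, 60/17]]; det S = 112/17
solve [mL_A; mL_B] = S·[w00; w01] and [mR_A; mR_B] = S·[w10; w11]:
  w00 = 1, w01 = 1, w10 = -1/2, w11 = -1

1 1 -1/2 -1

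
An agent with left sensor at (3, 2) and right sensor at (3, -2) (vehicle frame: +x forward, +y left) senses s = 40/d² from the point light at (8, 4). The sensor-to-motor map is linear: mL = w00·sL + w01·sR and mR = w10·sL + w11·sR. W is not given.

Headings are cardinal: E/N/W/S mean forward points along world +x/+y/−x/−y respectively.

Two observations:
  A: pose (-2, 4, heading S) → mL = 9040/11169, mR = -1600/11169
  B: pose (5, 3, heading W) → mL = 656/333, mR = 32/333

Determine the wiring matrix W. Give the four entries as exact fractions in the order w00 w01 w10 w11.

obs A: pose=(-2,4,S) → sL=40/73, sR=40/153, mL=9040/11169, mR=-1600/11169
obs B: pose=(5,3,W) → sL=8/9, sR=40/37, mL=656/333, mR=32/333
sensor matrix S = [[40/73, 40/153], [8/9, 40/37]]; det S = 1338880/3719277
solve [mL_A; mL_B] = S·[w00; w01] and [mR_A; mR_B] = S·[w10; w11]:
  w00 = 1, w01 = 1, w10 = -1/2, w11 = 1/2

1 1 -1/2 1/2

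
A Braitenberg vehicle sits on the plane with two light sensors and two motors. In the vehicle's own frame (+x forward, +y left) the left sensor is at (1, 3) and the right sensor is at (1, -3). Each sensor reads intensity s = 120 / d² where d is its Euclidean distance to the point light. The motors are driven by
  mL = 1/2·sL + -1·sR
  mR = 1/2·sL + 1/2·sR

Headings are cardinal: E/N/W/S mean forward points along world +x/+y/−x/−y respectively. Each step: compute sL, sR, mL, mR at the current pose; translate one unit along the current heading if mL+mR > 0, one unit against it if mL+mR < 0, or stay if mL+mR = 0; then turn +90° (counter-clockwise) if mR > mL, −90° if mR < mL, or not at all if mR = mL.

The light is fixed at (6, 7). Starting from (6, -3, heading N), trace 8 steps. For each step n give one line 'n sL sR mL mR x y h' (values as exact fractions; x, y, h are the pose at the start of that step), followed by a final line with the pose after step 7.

n=0: pose=(6,-3,N); sL=4/3, sR=4/3; mL=-2/3, mR=4/3; mL+mR=2/3 → advance +1; mR−mL=2 → turn +1·90°
n=1: pose=(6,-2,W); sL=24/29, sR=120/37; mL=-3036/1073, mR=2184/1073; mL+mR=-852/1073 → advance -1; mR−mL=180/37 → turn +1·90°
n=2: pose=(7,-2,S); sL=30/29, sR=15/13; mL=-240/377, mR=825/754; mL+mR=345/754 → advance +1; mR−mL=45/26 → turn +1·90°
n=3: pose=(7,-3,E); sL=120/53, sR=120/173; mL=4020/9169, mR=13560/9169; mL+mR=17580/9169 → advance +1; mR−mL=180/173 → turn +1·90°
n=4: pose=(8,-3,N); sL=60/41, sR=60/53; mL=-870/2173, mR=2820/2173; mL+mR=1950/2173 → advance +1; mR−mL=90/53 → turn +1·90°
n=5: pose=(8,-2,W); sL=24/29, sR=120/37; mL=-3036/1073, mR=2184/1073; mL+mR=-852/1073 → advance -1; mR−mL=180/37 → turn +1·90°
n=6: pose=(9,-2,S); sL=15/17, sR=6/5; mL=-129/170, mR=177/170; mL+mR=24/85 → advance +1; mR−mL=9/5 → turn +1·90°
n=7: pose=(9,-3,E); sL=24/13, sR=24/37; mL=132/481, mR=600/481; mL+mR=732/481 → advance +1; mR−mL=36/37 → turn +1·90°

0 4/3 4/3 -2/3 4/3 6 -3 N
1 24/29 120/37 -3036/1073 2184/1073 6 -2 W
2 30/29 15/13 -240/377 825/754 7 -2 S
3 120/53 120/173 4020/9169 13560/9169 7 -3 E
4 60/41 60/53 -870/2173 2820/2173 8 -3 N
5 24/29 120/37 -3036/1073 2184/1073 8 -2 W
6 15/17 6/5 -129/170 177/170 9 -2 S
7 24/13 24/37 132/481 600/481 9 -3 E
final 10 -3 N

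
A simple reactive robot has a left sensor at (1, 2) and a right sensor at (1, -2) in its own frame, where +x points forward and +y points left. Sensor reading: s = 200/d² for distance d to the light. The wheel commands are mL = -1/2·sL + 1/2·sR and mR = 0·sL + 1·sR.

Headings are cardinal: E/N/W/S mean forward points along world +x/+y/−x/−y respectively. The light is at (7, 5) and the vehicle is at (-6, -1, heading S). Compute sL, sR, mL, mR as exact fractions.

20/17 100/137 -520/2329 100/137

left sensor world pos  = (-4, -2); dL² = 170
right sensor world pos = (-8, -2); dR² = 274
sL = 200/170 = 20/17
sR = 200/274 = 100/137
mL = -1/2·sL + 1/2·sR = -520/2329
mR = 0·sL + 1·sR = 100/137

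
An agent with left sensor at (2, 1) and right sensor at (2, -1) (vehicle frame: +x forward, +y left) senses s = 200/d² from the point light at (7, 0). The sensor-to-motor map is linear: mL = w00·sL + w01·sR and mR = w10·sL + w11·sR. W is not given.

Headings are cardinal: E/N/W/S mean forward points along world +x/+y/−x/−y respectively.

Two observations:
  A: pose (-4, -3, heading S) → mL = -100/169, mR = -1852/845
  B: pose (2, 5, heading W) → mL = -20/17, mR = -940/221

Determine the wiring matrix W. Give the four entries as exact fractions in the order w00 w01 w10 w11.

0 -1/2 -1 -1/2

obs A: pose=(-4,-3,S) → sL=8/5, sR=200/169, mL=-100/169, mR=-1852/845
obs B: pose=(2,5,W) → sL=40/13, sR=40/17, mL=-20/17, mR=-940/221
sensor matrix S = [[8/5, 200/169], [40/13, 40/17]]; det S = 4608/37349
solve [mL_A; mL_B] = S·[w00; w01] and [mR_A; mR_B] = S·[w10; w11]:
  w00 = 0, w01 = -1/2, w10 = -1, w11 = -1/2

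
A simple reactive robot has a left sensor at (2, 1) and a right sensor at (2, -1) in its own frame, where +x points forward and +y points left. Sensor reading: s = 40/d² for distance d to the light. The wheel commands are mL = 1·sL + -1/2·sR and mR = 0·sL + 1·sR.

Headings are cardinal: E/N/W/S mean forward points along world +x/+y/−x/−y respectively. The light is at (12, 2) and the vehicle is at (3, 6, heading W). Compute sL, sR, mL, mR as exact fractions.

left sensor world pos  = (1, 5); dL² = 130
right sensor world pos = (1, 7); dR² = 146
sL = 40/130 = 4/13
sR = 40/146 = 20/73
mL = 1·sL + -1/2·sR = 162/949
mR = 0·sL + 1·sR = 20/73

4/13 20/73 162/949 20/73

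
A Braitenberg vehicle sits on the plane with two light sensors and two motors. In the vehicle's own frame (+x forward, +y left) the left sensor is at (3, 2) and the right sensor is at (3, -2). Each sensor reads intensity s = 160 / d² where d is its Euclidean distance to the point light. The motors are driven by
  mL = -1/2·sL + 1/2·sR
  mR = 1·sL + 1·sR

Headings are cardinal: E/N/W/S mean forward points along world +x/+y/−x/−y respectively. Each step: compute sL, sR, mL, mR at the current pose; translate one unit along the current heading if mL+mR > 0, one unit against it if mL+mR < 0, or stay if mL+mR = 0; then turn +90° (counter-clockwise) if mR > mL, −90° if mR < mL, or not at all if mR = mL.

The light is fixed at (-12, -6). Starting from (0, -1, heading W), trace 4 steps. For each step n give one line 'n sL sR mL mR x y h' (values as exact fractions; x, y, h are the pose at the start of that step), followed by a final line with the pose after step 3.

0 16/9 16/13 -32/117 352/117 0 -1 W
1 160/173 32/17 1408/2941 8256/2941 -1 -1 S
2 20/29 4/5 8/145 216/145 -1 -2 E
3 160/149 32/49 -1536/7301 12608/7301 0 -2 N
final 0 -1 W

n=0: pose=(0,-1,W); sL=16/9, sR=16/13; mL=-32/117, mR=352/117; mL+mR=320/117 → advance +1; mR−mL=128/39 → turn +1·90°
n=1: pose=(-1,-1,S); sL=160/173, sR=32/17; mL=1408/2941, mR=8256/2941; mL+mR=9664/2941 → advance +1; mR−mL=6848/2941 → turn +1·90°
n=2: pose=(-1,-2,E); sL=20/29, sR=4/5; mL=8/145, mR=216/145; mL+mR=224/145 → advance +1; mR−mL=208/145 → turn +1·90°
n=3: pose=(0,-2,N); sL=160/149, sR=32/49; mL=-1536/7301, mR=12608/7301; mL+mR=11072/7301 → advance +1; mR−mL=14144/7301 → turn +1·90°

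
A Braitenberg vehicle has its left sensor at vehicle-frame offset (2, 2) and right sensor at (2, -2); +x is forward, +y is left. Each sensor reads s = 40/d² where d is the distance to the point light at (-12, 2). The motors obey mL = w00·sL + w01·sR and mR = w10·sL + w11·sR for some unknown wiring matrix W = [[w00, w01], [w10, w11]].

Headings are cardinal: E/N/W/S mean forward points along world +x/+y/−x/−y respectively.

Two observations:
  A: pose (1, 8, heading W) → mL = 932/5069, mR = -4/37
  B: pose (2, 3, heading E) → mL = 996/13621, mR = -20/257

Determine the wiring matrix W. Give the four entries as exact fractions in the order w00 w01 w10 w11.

obs A: pose=(1,8,W) → sL=40/137, sR=8/37, mL=932/5069, mR=-4/37
obs B: pose=(2,3,E) → sL=8/53, sR=40/257, mL=996/13621, mR=-20/257
sensor matrix S = [[40/137, 8/37], [8/53, 40/257]]; det S = 884224/69044849
solve [mL_A; mL_B] = S·[w00; w01] and [mR_A; mR_B] = S·[w10; w11]:
  w00 = 1, w01 = -1/2, w10 = 0, w11 = -1/2

1 -1/2 0 -1/2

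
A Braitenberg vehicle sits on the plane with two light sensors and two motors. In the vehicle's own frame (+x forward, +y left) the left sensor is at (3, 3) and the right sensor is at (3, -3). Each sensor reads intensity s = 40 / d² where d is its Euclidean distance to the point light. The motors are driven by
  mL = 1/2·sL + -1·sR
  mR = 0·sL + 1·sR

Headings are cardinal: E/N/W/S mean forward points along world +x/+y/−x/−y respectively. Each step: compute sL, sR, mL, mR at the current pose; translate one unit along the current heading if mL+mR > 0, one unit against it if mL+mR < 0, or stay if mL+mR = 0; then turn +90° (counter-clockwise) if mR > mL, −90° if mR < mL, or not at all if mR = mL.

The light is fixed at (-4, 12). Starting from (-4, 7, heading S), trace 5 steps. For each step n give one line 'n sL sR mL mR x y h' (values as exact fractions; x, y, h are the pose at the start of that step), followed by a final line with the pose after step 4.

0 40/73 40/73 -20/73 40/73 -4 7 S
1 20/9 4/9 2/3 4/9 -4 6 E
2 40/97 8/17 -436/1649 8/17 -3 6 S
3 5/4 10/29 65/232 10/29 -3 5 E
4 40/17 40/41 140/697 40/41 -2 5 N
final -2 6 W

n=0: pose=(-4,7,S); sL=40/73, sR=40/73; mL=-20/73, mR=40/73; mL+mR=20/73 → advance +1; mR−mL=60/73 → turn +1·90°
n=1: pose=(-4,6,E); sL=20/9, sR=4/9; mL=2/3, mR=4/9; mL+mR=10/9 → advance +1; mR−mL=-2/9 → turn -1·90°
n=2: pose=(-3,6,S); sL=40/97, sR=8/17; mL=-436/1649, mR=8/17; mL+mR=20/97 → advance +1; mR−mL=1212/1649 → turn +1·90°
n=3: pose=(-3,5,E); sL=5/4, sR=10/29; mL=65/232, mR=10/29; mL+mR=5/8 → advance +1; mR−mL=15/232 → turn +1·90°
n=4: pose=(-2,5,N); sL=40/17, sR=40/41; mL=140/697, mR=40/41; mL+mR=20/17 → advance +1; mR−mL=540/697 → turn +1·90°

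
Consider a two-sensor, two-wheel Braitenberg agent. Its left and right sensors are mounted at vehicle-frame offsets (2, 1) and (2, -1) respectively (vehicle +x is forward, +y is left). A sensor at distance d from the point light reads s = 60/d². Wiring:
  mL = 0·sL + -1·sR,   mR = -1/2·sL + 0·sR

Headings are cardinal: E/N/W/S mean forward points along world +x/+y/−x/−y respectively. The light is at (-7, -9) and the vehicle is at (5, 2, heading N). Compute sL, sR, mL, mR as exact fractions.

left sensor world pos  = (4, 4); dL² = 290
right sensor world pos = (6, 4); dR² = 338
sL = 60/290 = 6/29
sR = 60/338 = 30/169
mL = 0·sL + -1·sR = -30/169
mR = -1/2·sL + 0·sR = -3/29

6/29 30/169 -30/169 -3/29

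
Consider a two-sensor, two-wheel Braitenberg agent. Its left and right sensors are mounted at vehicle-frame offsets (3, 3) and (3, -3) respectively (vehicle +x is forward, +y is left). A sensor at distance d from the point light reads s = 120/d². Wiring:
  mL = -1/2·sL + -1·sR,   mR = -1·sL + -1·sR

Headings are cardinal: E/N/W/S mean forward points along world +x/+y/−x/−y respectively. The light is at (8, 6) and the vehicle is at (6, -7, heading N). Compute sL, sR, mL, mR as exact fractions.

left sensor world pos  = (3, -4); dL² = 125
right sensor world pos = (9, -4); dR² = 101
sL = 120/125 = 24/25
sR = 120/101 = 120/101
mL = -1/2·sL + -1·sR = -4212/2525
mR = -1·sL + -1·sR = -5424/2525

24/25 120/101 -4212/2525 -5424/2525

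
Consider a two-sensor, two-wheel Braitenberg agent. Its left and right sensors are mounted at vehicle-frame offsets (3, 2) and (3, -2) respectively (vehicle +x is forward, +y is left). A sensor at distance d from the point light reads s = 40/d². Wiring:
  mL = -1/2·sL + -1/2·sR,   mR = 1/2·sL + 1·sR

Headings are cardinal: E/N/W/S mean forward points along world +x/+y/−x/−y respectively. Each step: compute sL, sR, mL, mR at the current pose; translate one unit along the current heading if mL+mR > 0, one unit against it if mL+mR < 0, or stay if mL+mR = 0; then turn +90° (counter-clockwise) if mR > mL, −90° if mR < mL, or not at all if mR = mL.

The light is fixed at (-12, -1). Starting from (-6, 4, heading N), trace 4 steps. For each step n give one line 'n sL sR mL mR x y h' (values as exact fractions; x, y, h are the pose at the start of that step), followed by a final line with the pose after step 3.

n=0: pose=(-6,4,N); sL=1/2, sR=5/16; mL=-13/32, mR=9/16; mL+mR=5/32 → advance +1; mR−mL=31/32 → turn +1·90°
n=1: pose=(-6,5,W); sL=8/5, sR=40/73; mL=-392/365, mR=492/365; mL+mR=20/73 → advance +1; mR−mL=884/365 → turn +1·90°
n=2: pose=(-7,5,S); sL=20/29, sR=20/9; mL=-380/261, mR=670/261; mL+mR=10/9 → advance +1; mR−mL=350/87 → turn +1·90°
n=3: pose=(-7,4,E); sL=40/113, sR=40/73; mL=-3720/8249, mR=5980/8249; mL+mR=20/73 → advance +1; mR−mL=9700/8249 → turn +1·90°

0 1/2 5/16 -13/32 9/16 -6 4 N
1 8/5 40/73 -392/365 492/365 -6 5 W
2 20/29 20/9 -380/261 670/261 -7 5 S
3 40/113 40/73 -3720/8249 5980/8249 -7 4 E
final -6 4 N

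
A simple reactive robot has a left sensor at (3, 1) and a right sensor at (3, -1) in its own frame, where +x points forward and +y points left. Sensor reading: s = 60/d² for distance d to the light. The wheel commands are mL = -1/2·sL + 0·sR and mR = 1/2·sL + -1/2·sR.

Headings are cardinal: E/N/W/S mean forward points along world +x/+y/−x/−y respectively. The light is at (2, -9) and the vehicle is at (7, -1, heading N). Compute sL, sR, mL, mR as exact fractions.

60/137 60/157 -30/137 600/21509

left sensor world pos  = (6, 2); dL² = 137
right sensor world pos = (8, 2); dR² = 157
sL = 60/137 = 60/137
sR = 60/157 = 60/157
mL = -1/2·sL + 0·sR = -30/137
mR = 1/2·sL + -1/2·sR = 600/21509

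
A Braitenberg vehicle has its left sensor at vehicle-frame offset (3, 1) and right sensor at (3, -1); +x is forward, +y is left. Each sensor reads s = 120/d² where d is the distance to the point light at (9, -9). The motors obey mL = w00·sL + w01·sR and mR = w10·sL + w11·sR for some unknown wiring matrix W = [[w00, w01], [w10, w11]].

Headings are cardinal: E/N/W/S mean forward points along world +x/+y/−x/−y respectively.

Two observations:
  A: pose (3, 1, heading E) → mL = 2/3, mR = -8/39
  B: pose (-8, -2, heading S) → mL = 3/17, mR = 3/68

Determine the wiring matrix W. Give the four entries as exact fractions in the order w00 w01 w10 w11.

0 1/2 1/2 -1/2

obs A: pose=(3,1,E) → sL=12/13, sR=4/3, mL=2/3, mR=-8/39
obs B: pose=(-8,-2,S) → sL=15/34, sR=6/17, mL=3/17, mR=3/68
sensor matrix S = [[12/13, 4/3], [15/34, 6/17]]; det S = -58/221
solve [mL_A; mL_B] = S·[w00; w01] and [mR_A; mR_B] = S·[w10; w11]:
  w00 = 0, w01 = 1/2, w10 = 1/2, w11 = -1/2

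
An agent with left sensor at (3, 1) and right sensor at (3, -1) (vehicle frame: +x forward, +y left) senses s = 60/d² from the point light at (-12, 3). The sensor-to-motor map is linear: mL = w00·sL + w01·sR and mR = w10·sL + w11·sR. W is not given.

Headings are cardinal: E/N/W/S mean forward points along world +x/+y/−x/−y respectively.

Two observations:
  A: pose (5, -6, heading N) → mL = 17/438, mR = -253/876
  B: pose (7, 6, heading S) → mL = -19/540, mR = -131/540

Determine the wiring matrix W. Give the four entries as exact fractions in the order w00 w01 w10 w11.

obs A: pose=(5,-6,N) → sL=15/73, sR=1/6, mL=17/438, mR=-253/876
obs B: pose=(7,6,S) → sL=3/20, sR=5/27, mL=-19/540, mR=-131/540
sensor matrix S = [[15/73, 1/6], [3/20, 5/27]]; det S = 343/26280
solve [mL_A; mL_B] = S·[w00; w01] and [mR_A; mR_B] = S·[w10; w11]:
  w00 = 1, w01 = -1, w10 = -1, w11 = -1/2

1 -1 -1 -1/2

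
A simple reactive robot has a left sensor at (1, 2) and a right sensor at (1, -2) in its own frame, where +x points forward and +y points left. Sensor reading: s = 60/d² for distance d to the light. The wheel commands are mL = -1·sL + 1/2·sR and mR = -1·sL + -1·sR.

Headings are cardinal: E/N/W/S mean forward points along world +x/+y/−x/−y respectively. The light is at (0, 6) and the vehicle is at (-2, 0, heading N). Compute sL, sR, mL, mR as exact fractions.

60/41 12/5 -54/205 -792/205

left sensor world pos  = (-4, 1); dL² = 41
right sensor world pos = (0, 1); dR² = 25
sL = 60/41 = 60/41
sR = 60/25 = 12/5
mL = -1·sL + 1/2·sR = -54/205
mR = -1·sL + -1·sR = -792/205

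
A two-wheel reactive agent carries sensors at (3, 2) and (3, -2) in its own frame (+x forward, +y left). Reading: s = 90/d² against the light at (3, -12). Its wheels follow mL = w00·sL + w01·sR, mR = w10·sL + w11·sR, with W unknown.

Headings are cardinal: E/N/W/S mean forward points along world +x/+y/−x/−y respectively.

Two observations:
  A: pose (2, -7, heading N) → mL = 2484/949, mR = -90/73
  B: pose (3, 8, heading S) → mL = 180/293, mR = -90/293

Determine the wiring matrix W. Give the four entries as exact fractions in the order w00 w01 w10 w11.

obs A: pose=(2,-7,N) → sL=90/73, sR=18/13, mL=2484/949, mR=-90/73
obs B: pose=(3,8,S) → sL=90/293, sR=90/293, mL=180/293, mR=-90/293
sensor matrix S = [[90/73, 18/13], [90/293, 90/293]]; det S = -12960/278057
solve [mL_A; mL_B] = S·[w00; w01] and [mR_A; mR_B] = S·[w10; w11]:
  w00 = 1, w01 = 1, w10 = -1, w11 = 0

1 1 -1 0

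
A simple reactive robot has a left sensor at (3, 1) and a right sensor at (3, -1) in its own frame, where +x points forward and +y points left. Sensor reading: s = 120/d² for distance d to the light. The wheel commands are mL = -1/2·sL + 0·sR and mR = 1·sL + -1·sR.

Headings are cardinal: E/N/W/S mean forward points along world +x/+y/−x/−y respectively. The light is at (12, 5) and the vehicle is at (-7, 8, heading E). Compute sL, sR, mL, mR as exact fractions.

15/34 6/13 -15/68 -9/442

left sensor world pos  = (-4, 9); dL² = 272
right sensor world pos = (-4, 7); dR² = 260
sL = 120/272 = 15/34
sR = 120/260 = 6/13
mL = -1/2·sL + 0·sR = -15/68
mR = 1·sL + -1·sR = -9/442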